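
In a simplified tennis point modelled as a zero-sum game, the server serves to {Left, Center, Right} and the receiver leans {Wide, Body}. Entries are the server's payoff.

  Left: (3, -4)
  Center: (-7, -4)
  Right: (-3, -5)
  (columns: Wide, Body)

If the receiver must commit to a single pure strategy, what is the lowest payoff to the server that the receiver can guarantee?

-4

Column maxima: Wide → 3, Body → -4.
The smallest of these is -4.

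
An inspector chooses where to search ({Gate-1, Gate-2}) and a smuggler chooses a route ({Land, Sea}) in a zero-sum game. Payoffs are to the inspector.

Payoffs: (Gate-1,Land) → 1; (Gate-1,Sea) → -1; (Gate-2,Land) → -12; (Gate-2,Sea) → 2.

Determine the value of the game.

-5/8

Row minima: Gate-1 → -1, Gate-2 → -12; maximin = -1.
Column maxima: Land → 1, Sea → 2; minimax = 1.
-1 ≠ 1, so there is no saddle point; optimal play is mixed.
Let the inspector play Gate-1 with probability p. Expected payoff against Land: 1p + (-12)(1−p) = 13p − 12; against Sea: (-1)p + 2(1−p) = −3p + 2.
Setting these equal: 13p − 12 = −3p + 2 ⇒ 16p = 14 ⇒ p = 7/8, and the value is (13)·(7/8) − 12 = -5/8.
For the smuggler: with q = P(Land), equating Gate-1's and Gate-2's payoffs gives 2q − 1 = −14q + 2 ⇒ q = 3/16.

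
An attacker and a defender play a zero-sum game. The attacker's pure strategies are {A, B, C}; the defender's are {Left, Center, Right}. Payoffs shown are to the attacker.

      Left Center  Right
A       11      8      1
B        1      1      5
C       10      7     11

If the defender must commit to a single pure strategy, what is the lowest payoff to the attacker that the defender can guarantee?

8

Column maxima: Left → 11, Center → 8, Right → 11.
The smallest of these is 8.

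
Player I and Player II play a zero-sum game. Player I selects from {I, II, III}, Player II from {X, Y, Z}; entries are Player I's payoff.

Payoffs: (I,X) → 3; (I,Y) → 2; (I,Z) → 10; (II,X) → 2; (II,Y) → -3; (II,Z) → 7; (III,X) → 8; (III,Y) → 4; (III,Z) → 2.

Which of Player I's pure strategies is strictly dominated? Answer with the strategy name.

II

I gives a strictly higher payoff than II against every column: 3 > 2, 2 > -3, 10 > 7.
So II is strictly dominated and Player I never plays it.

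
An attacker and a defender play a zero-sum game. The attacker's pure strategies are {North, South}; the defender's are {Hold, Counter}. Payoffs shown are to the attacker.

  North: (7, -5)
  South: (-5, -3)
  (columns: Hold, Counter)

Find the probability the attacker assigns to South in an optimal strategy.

Row minima: North → -5, South → -5; maximin = -5.
Column maxima: Hold → 7, Counter → -3; minimax = -3.
-5 ≠ -3, so there is no saddle point; optimal play is mixed.
Let the attacker play North with probability p. Expected payoff against Hold: 7p + (-5)(1−p) = 12p − 5; against Counter: (-5)p + (-3)(1−p) = −2p − 3.
Setting these equal: 12p − 5 = −2p − 3 ⇒ 14p = 2 ⇒ p = 1/7, and the value is (12)·(1/7) − 5 = -23/7.
For the defender: with q = P(Hold), equating North's and South's payoffs gives 12q − 5 = −2q − 3 ⇒ q = 1/7.

6/7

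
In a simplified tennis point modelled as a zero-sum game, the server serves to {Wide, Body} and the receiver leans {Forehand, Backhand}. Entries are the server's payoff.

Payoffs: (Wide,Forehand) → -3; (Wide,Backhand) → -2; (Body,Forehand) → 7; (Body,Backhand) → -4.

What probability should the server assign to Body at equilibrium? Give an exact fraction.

Row minima: Wide → -3, Body → -4; maximin = -3.
Column maxima: Forehand → 7, Backhand → -2; minimax = -2.
-3 ≠ -2, so there is no saddle point; optimal play is mixed.
Let the server play Wide with probability p. Expected payoff against Forehand: (-3)p + 7(1−p) = −10p + 7; against Backhand: (-2)p + (-4)(1−p) = 2p − 4.
Setting these equal: −10p + 7 = 2p − 4 ⇒ −12p = -11 ⇒ p = 11/12, and the value is (-10)·(11/12) + 7 = -13/6.
For the receiver: with q = P(Forehand), equating Wide's and Body's payoffs gives −q − 2 = 11q − 4 ⇒ q = 1/6.

1/12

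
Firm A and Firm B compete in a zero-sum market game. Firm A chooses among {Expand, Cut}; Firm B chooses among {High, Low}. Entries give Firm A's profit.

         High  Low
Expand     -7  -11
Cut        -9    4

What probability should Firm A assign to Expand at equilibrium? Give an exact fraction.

13/17

Row minima: Expand → -11, Cut → -9; maximin = -9.
Column maxima: High → -7, Low → 4; minimax = -7.
-9 ≠ -7, so there is no saddle point; optimal play is mixed.
Let Firm A play Expand with probability p. Expected payoff against High: (-7)p + (-9)(1−p) = 2p − 9; against Low: (-11)p + 4(1−p) = −15p + 4.
Setting these equal: 2p − 9 = −15p + 4 ⇒ 17p = 13 ⇒ p = 13/17, and the value is (2)·(13/17) − 9 = -127/17.
For Firm B: with q = P(High), equating Expand's and Cut's payoffs gives 4q − 11 = −13q + 4 ⇒ q = 15/17.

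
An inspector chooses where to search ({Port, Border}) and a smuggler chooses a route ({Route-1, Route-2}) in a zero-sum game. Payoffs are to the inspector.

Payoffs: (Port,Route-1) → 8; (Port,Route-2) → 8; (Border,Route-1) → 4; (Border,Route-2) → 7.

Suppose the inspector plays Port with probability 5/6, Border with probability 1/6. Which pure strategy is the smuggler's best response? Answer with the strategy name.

Route-1

If the smuggler plays Route-1, the inspector's expected payoff is (5/6)·8 + (1/6)·4 = 22/3.
If the smuggler plays Route-2, the inspector's expected payoff is (5/6)·8 + (1/6)·7 = 47/6.
The smuggler minimizes the inspector's payoff; the smallest is 22/3, so the best response is Route-1.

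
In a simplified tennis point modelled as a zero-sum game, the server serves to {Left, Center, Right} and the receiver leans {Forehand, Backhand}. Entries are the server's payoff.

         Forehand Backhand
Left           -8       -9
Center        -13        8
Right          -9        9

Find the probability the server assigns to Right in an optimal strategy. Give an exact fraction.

Row minima: Left → -9, Center → -13, Right → -9; maximin = -9.
Column maxima: Forehand → -8, Backhand → 9; minimax = -8.
-9 ≠ -8, so there is no saddle point; optimal play is mixed.
Center is strictly dominated by Right, so the server never plays it.
On the remaining 2×2 (Left, Right vs Forehand, Backhand):
Let the server play Left with probability p. Expected payoff against Forehand: (-8)p + (-9)(1−p) = p − 9; against Backhand: (-9)p + 9(1−p) = −18p + 9.
Setting these equal: p − 9 = −18p + 9 ⇒ 19p = 18 ⇒ p = 18/19, and the value is (1)·(18/19) − 9 = -153/19.
For the receiver: with q = P(Forehand), equating Left's and Right's payoffs gives q − 9 = −18q + 9 ⇒ q = 18/19.

1/19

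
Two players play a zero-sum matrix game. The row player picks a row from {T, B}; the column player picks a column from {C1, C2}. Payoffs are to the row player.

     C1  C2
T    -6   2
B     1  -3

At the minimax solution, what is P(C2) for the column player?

Row minima: T → -6, B → -3; maximin = -3.
Column maxima: C1 → 1, C2 → 2; minimax = 1.
-3 ≠ 1, so there is no saddle point; optimal play is mixed.
Let the row player play T with probability p. Expected payoff against C1: (-6)p + 1(1−p) = −7p + 1; against C2: 2p + (-3)(1−p) = 5p − 3.
Setting these equal: −7p + 1 = 5p − 3 ⇒ −12p = -4 ⇒ p = 1/3, and the value is (-7)·(1/3) + 1 = -4/3.
For the column player: with q = P(C1), equating T's and B's payoffs gives −8q + 2 = 4q − 3 ⇒ q = 5/12.

7/12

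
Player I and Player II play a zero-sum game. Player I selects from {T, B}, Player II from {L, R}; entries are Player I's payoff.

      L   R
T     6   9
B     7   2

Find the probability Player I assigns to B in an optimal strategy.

Row minima: T → 6, B → 2; maximin = 6.
Column maxima: L → 7, R → 9; minimax = 7.
6 ≠ 7, so there is no saddle point; optimal play is mixed.
Let Player I play T with probability p. Expected payoff against L: 6p + 7(1−p) = −p + 7; against R: 9p + 2(1−p) = 7p + 2.
Setting these equal: −p + 7 = 7p + 2 ⇒ −8p = -5 ⇒ p = 5/8, and the value is (-1)·(5/8) + 7 = 51/8.
For Player II: with q = P(L), equating T's and B's payoffs gives −3q + 9 = 5q + 2 ⇒ q = 7/8.

3/8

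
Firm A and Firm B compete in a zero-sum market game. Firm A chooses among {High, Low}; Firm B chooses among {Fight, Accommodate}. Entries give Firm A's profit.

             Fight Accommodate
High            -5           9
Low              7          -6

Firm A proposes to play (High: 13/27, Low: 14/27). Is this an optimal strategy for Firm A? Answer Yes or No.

Yes

Against Fight this mix gives (13/27)·(-5) + (14/27)·7 = 11/9.
Against Accommodate this mix gives (13/27)·9 + (14/27)·(-6) = 11/9.
All of Firm B's active replies (Fight, Accommodate) yield 11/9, and no column does worse for Firm A. The mix makes Firm B indifferent and guarantees 11/9, so it is optimal.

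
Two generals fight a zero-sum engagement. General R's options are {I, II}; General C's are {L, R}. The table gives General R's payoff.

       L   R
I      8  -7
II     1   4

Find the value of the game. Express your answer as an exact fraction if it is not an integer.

Row minima: I → -7, II → 1; maximin = 1.
Column maxima: L → 8, R → 4; minimax = 4.
1 ≠ 4, so there is no saddle point; optimal play is mixed.
Let General R play I with probability p. Expected payoff against L: 8p + 1(1−p) = 7p + 1; against R: (-7)p + 4(1−p) = −11p + 4.
Setting these equal: 7p + 1 = −11p + 4 ⇒ 18p = 3 ⇒ p = 1/6, and the value is (7)·(1/6) + 1 = 13/6.
For General C: with q = P(L), equating I's and II's payoffs gives 15q − 7 = −3q + 4 ⇒ q = 11/18.

13/6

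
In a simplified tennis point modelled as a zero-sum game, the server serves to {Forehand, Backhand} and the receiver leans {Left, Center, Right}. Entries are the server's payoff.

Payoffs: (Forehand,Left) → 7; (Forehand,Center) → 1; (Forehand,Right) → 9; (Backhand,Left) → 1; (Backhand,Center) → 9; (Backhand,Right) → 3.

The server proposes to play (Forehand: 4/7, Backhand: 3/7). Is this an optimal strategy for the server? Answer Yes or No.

Yes

Against Left this mix gives (4/7)·7 + (3/7)·1 = 31/7.
Against Center this mix gives (4/7)·1 + (3/7)·9 = 31/7.
Against Right this mix gives (4/7)·9 + (3/7)·3 = 45/7.
All of the receiver's active replies (Left, Center) yield 31/7, and no column does worse for the server. The mix makes the receiver indifferent and guarantees 31/7, so it is optimal.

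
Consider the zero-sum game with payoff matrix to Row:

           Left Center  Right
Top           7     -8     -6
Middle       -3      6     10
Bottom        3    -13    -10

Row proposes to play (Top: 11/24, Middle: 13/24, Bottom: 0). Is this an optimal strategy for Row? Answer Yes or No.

No

Against Left this mix gives (11/24)·7 + (13/24)·(-3) = 19/12.
Against Center this mix gives (11/24)·(-8) + (13/24)·6 = -5/12.
Against Right this mix gives (11/24)·(-6) + (13/24)·10 = 8/3.
Column will play Center, holding Row to -5/12. Shifting weight toward the row that does better against Center would raise this floor (the equalizing mix achieves 3/4 against both Center and Left), so the proposed strategy is not optimal.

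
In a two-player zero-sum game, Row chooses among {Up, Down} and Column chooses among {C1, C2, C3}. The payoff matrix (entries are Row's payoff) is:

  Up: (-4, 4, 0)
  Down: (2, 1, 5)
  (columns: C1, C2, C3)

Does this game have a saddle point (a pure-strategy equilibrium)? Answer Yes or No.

Row minima: Up → -4, Down → 1; maximin = 1.
Column maxima: C1 → 2, C2 → 4, C3 → 5; minimax = 2.
1 ≠ 2, so no pure-strategy equilibrium exists.

No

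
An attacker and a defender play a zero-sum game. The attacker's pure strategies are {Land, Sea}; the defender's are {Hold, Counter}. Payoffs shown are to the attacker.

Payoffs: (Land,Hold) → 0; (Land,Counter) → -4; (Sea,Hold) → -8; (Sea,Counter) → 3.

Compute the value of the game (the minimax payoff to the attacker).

Row minima: Land → -4, Sea → -8; maximin = -4.
Column maxima: Hold → 0, Counter → 3; minimax = 0.
-4 ≠ 0, so there is no saddle point; optimal play is mixed.
Let the attacker play Land with probability p. Expected payoff against Hold: 0p + (-8)(1−p) = 8p − 8; against Counter: (-4)p + 3(1−p) = −7p + 3.
Setting these equal: 8p − 8 = −7p + 3 ⇒ 15p = 11 ⇒ p = 11/15, and the value is (8)·(11/15) − 8 = -32/15.
For the defender: with q = P(Hold), equating Land's and Sea's payoffs gives 4q − 4 = −11q + 3 ⇒ q = 7/15.

-32/15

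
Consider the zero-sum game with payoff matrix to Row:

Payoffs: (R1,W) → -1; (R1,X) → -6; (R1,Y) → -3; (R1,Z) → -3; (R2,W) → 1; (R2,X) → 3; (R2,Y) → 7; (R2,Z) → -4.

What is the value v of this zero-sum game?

Row minima: R1 → -6, R2 → -4; maximin = -4.
Column maxima: W → 1, X → 3, Y → 7, Z → -3; minimax = -3.
-4 ≠ -3, so there is no saddle point; optimal play is mixed.
W is strictly dominated by Z (it gives Row strictly more in every row), so Column never plays it.
Y is strictly dominated by X (it gives Row strictly more in every row), so Column never plays it.
On the remaining 2×2 (R1, R2 vs X, Z):
Let Row play R1 with probability p. Expected payoff against X: (-6)p + 3(1−p) = −9p + 3; against Z: (-3)p + (-4)(1−p) = p − 4.
Setting these equal: −9p + 3 = p − 4 ⇒ −10p = -7 ⇒ p = 7/10, and the value is (-9)·(7/10) + 3 = -33/10.
For Column: with q = P(X), equating R1's and R2's payoffs gives −3q − 3 = 7q − 4 ⇒ q = 1/10.

-33/10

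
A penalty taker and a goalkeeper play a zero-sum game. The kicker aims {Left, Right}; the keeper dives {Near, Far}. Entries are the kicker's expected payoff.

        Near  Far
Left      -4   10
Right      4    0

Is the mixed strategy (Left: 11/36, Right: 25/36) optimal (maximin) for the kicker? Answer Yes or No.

Against Near this mix gives (11/36)·(-4) + (25/36)·4 = 14/9.
Against Far this mix gives (11/36)·10 + (25/36)·0 = 55/18.
The keeper will play Near, holding the kicker to 14/9. Shifting weight toward the row that does better against Near would raise this floor (the equalizing mix achieves 20/9 against both Near and Far), so the proposed strategy is not optimal.

No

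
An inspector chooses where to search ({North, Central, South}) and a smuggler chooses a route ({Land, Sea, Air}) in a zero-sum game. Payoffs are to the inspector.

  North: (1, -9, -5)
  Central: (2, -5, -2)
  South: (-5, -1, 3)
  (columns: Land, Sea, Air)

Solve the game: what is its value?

Row minima: North → -9, Central → -5, South → -5; maximin = -5.
Column maxima: Land → 2, Sea → -1, Air → 3; minimax = -1.
-5 ≠ -1, so there is no saddle point; optimal play is mixed.
North is strictly dominated by Central, so the inspector never plays it.
Air is strictly dominated by Sea (it gives the inspector strictly more in every row), so the smuggler never plays it.
On the remaining 2×2 (Central, South vs Land, Sea):
Let the inspector play Central with probability p. Expected payoff against Land: 2p + (-5)(1−p) = 7p − 5; against Sea: (-5)p + (-1)(1−p) = −4p − 1.
Setting these equal: 7p − 5 = −4p − 1 ⇒ 11p = 4 ⇒ p = 4/11, and the value is (7)·(4/11) − 5 = -27/11.
For the smuggler: with q = P(Land), equating Central's and South's payoffs gives 7q − 5 = −4q − 1 ⇒ q = 4/11.

-27/11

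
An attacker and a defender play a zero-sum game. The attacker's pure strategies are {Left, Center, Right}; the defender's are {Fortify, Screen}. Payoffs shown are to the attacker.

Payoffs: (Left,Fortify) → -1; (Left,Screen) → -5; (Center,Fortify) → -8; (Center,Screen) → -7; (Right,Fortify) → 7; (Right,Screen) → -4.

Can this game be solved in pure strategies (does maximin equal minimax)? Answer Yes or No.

Yes

Row minima: Left → -5, Center → -8, Right → -4; maximin = -4.
Column maxima: Fortify → 7, Screen → -4; minimax = -4.
maximin = minimax = -4, so a saddle point exists.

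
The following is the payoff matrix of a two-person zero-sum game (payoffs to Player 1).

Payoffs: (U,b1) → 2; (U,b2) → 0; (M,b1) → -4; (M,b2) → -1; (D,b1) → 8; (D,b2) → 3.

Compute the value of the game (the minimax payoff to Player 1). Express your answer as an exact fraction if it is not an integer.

3

Row minima: U → 0, M → -4, D → 3; maximin = 3.
Column maxima: b1 → 8, b2 → 3; minimax = 3.
Since maximin = minimax = 3, there is a saddle point and the value is 3.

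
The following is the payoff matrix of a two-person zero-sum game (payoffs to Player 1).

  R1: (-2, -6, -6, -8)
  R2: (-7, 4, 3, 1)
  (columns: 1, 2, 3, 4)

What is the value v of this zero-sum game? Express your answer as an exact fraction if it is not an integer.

Row minima: R1 → -8, R2 → -7; maximin = -7.
Column maxima: 1 → -2, 2 → 4, 3 → 3, 4 → 1; minimax = -2.
-7 ≠ -2, so there is no saddle point; optimal play is mixed.
2 is strictly dominated by 4 (it gives Player 1 strictly more in every row), so Player 2 never plays it.
3 is strictly dominated by 4 (it gives Player 1 strictly more in every row), so Player 2 never plays it.
On the remaining 2×2 (R1, R2 vs 1, 4):
Let Player 1 play R1 with probability p. Expected payoff against 1: (-2)p + (-7)(1−p) = 5p − 7; against 4: (-8)p + 1(1−p) = −9p + 1.
Setting these equal: 5p − 7 = −9p + 1 ⇒ 14p = 8 ⇒ p = 4/7, and the value is (5)·(4/7) − 7 = -29/7.
For Player 2: with q = P(1), equating R1's and R2's payoffs gives 6q − 8 = −8q + 1 ⇒ q = 9/14.

-29/7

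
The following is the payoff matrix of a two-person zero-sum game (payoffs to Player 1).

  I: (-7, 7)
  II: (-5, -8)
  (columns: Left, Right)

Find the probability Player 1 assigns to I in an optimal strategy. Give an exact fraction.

Row minima: I → -7, II → -8; maximin = -7.
Column maxima: Left → -5, Right → 7; minimax = -5.
-7 ≠ -5, so there is no saddle point; optimal play is mixed.
Let Player 1 play I with probability p. Expected payoff against Left: (-7)p + (-5)(1−p) = −2p − 5; against Right: 7p + (-8)(1−p) = 15p − 8.
Setting these equal: −2p − 5 = 15p − 8 ⇒ −17p = -3 ⇒ p = 3/17, and the value is (-2)·(3/17) − 5 = -91/17.
For Player 2: with q = P(Left), equating I's and II's payoffs gives −14q + 7 = 3q − 8 ⇒ q = 15/17.

3/17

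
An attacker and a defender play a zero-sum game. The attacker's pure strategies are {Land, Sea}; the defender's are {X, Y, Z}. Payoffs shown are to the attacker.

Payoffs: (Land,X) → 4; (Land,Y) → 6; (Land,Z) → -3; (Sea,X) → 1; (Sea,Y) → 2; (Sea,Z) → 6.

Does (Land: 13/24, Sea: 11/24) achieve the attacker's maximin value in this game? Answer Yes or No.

Against X this mix gives (13/24)·4 + (11/24)·1 = 21/8.
Against Y this mix gives (13/24)·6 + (11/24)·2 = 25/6.
Against Z this mix gives (13/24)·(-3) + (11/24)·6 = 9/8.
The defender will play Z, holding the attacker to 9/8. Shifting weight toward the row that does better against Z would raise this floor (the equalizing mix achieves 9/4 against both Z and X), so the proposed strategy is not optimal.

No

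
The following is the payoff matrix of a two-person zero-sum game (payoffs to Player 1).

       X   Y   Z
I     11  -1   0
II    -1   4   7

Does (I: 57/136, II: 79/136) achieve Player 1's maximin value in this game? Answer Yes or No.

Against X this mix gives (57/136)·11 + (79/136)·(-1) = 137/34.
Against Y this mix gives (57/136)·(-1) + (79/136)·4 = 259/136.
Against Z this mix gives (57/136)·0 + (79/136)·7 = 553/136.
Player 2 will play Y, holding Player 1 to 259/136. Shifting weight toward the row that does better against Y would raise this floor (the equalizing mix achieves 43/17 against both Y and X), so the proposed strategy is not optimal.

No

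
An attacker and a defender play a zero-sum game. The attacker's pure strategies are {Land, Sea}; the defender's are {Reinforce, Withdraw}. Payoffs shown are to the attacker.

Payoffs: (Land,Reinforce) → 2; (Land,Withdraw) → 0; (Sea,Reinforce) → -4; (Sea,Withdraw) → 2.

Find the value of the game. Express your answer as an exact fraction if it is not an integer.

1/2

Row minima: Land → 0, Sea → -4; maximin = 0.
Column maxima: Reinforce → 2, Withdraw → 2; minimax = 2.
0 ≠ 2, so there is no saddle point; optimal play is mixed.
Let the attacker play Land with probability p. Expected payoff against Reinforce: 2p + (-4)(1−p) = 6p − 4; against Withdraw: 0p + 2(1−p) = −2p + 2.
Setting these equal: 6p − 4 = −2p + 2 ⇒ 8p = 6 ⇒ p = 3/4, and the value is (6)·(3/4) − 4 = 1/2.
For the defender: with q = P(Reinforce), equating Land's and Sea's payoffs gives 2q = −6q + 2 ⇒ q = 1/4.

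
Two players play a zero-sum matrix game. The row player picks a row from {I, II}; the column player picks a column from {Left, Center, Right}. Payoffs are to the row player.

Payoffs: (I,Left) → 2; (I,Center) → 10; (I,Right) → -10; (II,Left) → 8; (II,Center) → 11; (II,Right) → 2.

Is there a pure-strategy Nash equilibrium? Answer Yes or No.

Yes

Row minima: I → -10, II → 2; maximin = 2.
Column maxima: Left → 8, Center → 11, Right → 2; minimax = 2.
maximin = minimax = 2, so a saddle point exists.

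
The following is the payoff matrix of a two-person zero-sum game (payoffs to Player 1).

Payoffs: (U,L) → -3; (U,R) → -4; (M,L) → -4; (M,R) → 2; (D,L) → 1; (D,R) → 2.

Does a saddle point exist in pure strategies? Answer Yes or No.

Yes

Row minima: U → -4, M → -4, D → 1; maximin = 1.
Column maxima: L → 1, R → 2; minimax = 1.
maximin = minimax = 1, so a saddle point exists.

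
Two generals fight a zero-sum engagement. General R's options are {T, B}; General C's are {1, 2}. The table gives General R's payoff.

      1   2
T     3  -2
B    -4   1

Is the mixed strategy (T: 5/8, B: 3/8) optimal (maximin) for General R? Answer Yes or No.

Against 1 this mix gives (5/8)·3 + (3/8)·(-4) = 3/8.
Against 2 this mix gives (5/8)·(-2) + (3/8)·1 = -7/8.
General C will play 2, holding General R to -7/8. Shifting weight toward the row that does better against 2 would raise this floor (the equalizing mix achieves -1/2 against both 2 and 1), so the proposed strategy is not optimal.

No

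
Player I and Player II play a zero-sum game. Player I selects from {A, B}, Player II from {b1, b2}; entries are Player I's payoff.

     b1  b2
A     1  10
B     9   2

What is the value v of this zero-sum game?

11/2

Row minima: A → 1, B → 2; maximin = 2.
Column maxima: b1 → 9, b2 → 10; minimax = 9.
2 ≠ 9, so there is no saddle point; optimal play is mixed.
Let Player I play A with probability p. Expected payoff against b1: 1p + 9(1−p) = −8p + 9; against b2: 10p + 2(1−p) = 8p + 2.
Setting these equal: −8p + 9 = 8p + 2 ⇒ −16p = -7 ⇒ p = 7/16, and the value is (-8)·(7/16) + 9 = 11/2.
For Player II: with q = P(b1), equating A's and B's payoffs gives −9q + 10 = 7q + 2 ⇒ q = 1/2.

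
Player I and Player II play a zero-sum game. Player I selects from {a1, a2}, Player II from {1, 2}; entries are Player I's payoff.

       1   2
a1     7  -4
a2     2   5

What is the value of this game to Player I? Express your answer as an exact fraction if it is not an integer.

43/14

Row minima: a1 → -4, a2 → 2; maximin = 2.
Column maxima: 1 → 7, 2 → 5; minimax = 5.
2 ≠ 5, so there is no saddle point; optimal play is mixed.
Let Player I play a1 with probability p. Expected payoff against 1: 7p + 2(1−p) = 5p + 2; against 2: (-4)p + 5(1−p) = −9p + 5.
Setting these equal: 5p + 2 = −9p + 5 ⇒ 14p = 3 ⇒ p = 3/14, and the value is (5)·(3/14) + 2 = 43/14.
For Player II: with q = P(1), equating a1's and a2's payoffs gives 11q − 4 = −3q + 5 ⇒ q = 9/14.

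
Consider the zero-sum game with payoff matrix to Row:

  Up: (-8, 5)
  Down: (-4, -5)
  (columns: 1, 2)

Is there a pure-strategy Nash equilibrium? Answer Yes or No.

No

Row minima: Up → -8, Down → -5; maximin = -5.
Column maxima: 1 → -4, 2 → 5; minimax = -4.
-5 ≠ -4, so no pure-strategy equilibrium exists.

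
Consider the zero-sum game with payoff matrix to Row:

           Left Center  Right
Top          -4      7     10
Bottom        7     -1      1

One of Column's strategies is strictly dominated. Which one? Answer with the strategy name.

Right

Center holds Row's payoff strictly below Right in every row: 7 < 10, -1 < 1.
So Right is strictly dominated for Column.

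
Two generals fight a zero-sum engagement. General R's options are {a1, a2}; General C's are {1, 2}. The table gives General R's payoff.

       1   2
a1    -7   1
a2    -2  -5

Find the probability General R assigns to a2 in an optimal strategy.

8/11

Row minima: a1 → -7, a2 → -5; maximin = -5.
Column maxima: 1 → -2, 2 → 1; minimax = -2.
-5 ≠ -2, so there is no saddle point; optimal play is mixed.
Let General R play a1 with probability p. Expected payoff against 1: (-7)p + (-2)(1−p) = −5p − 2; against 2: 1p + (-5)(1−p) = 6p − 5.
Setting these equal: −5p − 2 = 6p − 5 ⇒ −11p = -3 ⇒ p = 3/11, and the value is (-5)·(3/11) − 2 = -37/11.
For General C: with q = P(1), equating a1's and a2's payoffs gives −8q + 1 = 3q − 5 ⇒ q = 6/11.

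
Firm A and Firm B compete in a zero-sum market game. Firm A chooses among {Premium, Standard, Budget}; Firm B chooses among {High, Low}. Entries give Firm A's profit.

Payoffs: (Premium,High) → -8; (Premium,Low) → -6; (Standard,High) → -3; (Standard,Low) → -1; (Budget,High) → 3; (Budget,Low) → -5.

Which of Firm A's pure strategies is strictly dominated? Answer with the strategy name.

Standard gives a strictly higher payoff than Premium against every column: -3 > -8, -1 > -6.
So Premium is strictly dominated and Firm A never plays it.

Premium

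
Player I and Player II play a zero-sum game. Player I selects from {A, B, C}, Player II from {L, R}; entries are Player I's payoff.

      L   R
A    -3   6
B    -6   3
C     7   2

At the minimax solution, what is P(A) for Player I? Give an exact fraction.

5/14

Row minima: A → -3, B → -6, C → 2; maximin = 2.
Column maxima: L → 7, R → 6; minimax = 6.
2 ≠ 6, so there is no saddle point; optimal play is mixed.
B is strictly dominated by A, so Player I never plays it.
On the remaining 2×2 (A, C vs L, R):
Let Player I play A with probability p. Expected payoff against L: (-3)p + 7(1−p) = −10p + 7; against R: 6p + 2(1−p) = 4p + 2.
Setting these equal: −10p + 7 = 4p + 2 ⇒ −14p = -5 ⇒ p = 5/14, and the value is (-10)·(5/14) + 7 = 24/7.
For Player II: with q = P(L), equating A's and C's payoffs gives −9q + 6 = 5q + 2 ⇒ q = 2/7.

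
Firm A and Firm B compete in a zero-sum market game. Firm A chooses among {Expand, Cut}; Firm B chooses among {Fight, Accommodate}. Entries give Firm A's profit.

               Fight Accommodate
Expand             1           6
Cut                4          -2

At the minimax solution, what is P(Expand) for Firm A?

6/11

Row minima: Expand → 1, Cut → -2; maximin = 1.
Column maxima: Fight → 4, Accommodate → 6; minimax = 4.
1 ≠ 4, so there is no saddle point; optimal play is mixed.
Let Firm A play Expand with probability p. Expected payoff against Fight: 1p + 4(1−p) = −3p + 4; against Accommodate: 6p + (-2)(1−p) = 8p − 2.
Setting these equal: −3p + 4 = 8p − 2 ⇒ −11p = -6 ⇒ p = 6/11, and the value is (-3)·(6/11) + 4 = 26/11.
For Firm B: with q = P(Fight), equating Expand's and Cut's payoffs gives −5q + 6 = 6q − 2 ⇒ q = 8/11.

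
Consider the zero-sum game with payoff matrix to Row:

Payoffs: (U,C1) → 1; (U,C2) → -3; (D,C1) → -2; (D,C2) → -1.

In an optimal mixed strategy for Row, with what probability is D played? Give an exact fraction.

Row minima: U → -3, D → -2; maximin = -2.
Column maxima: C1 → 1, C2 → -1; minimax = -1.
-2 ≠ -1, so there is no saddle point; optimal play is mixed.
Let Row play U with probability p. Expected payoff against C1: 1p + (-2)(1−p) = 3p − 2; against C2: (-3)p + (-1)(1−p) = −2p − 1.
Setting these equal: 3p − 2 = −2p − 1 ⇒ 5p = 1 ⇒ p = 1/5, and the value is (3)·(1/5) − 2 = -7/5.
For Column: with q = P(C1), equating U's and D's payoffs gives 4q − 3 = −q − 1 ⇒ q = 2/5.

4/5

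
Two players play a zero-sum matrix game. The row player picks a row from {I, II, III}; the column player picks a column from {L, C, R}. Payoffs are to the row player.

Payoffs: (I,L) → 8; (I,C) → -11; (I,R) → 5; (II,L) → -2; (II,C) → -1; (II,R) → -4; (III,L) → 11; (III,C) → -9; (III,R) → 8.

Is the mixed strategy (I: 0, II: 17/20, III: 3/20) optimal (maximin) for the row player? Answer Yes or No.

Yes

Against L this mix gives (17/20)·(-2) + (3/20)·11 = -1/20.
Against C this mix gives (17/20)·(-1) + (3/20)·(-9) = -11/5.
Against R this mix gives (17/20)·(-4) + (3/20)·8 = -11/5.
All of the column player's active replies (C, R) yield -11/5, and no column does worse for the row player. The mix makes the column player indifferent and guarantees -11/5, so it is optimal.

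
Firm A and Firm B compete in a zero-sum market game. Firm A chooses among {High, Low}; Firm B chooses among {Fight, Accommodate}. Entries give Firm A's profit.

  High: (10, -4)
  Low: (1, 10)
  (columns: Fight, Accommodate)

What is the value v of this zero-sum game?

104/23

Row minima: High → -4, Low → 1; maximin = 1.
Column maxima: Fight → 10, Accommodate → 10; minimax = 10.
1 ≠ 10, so there is no saddle point; optimal play is mixed.
Let Firm A play High with probability p. Expected payoff against Fight: 10p + 1(1−p) = 9p + 1; against Accommodate: (-4)p + 10(1−p) = −14p + 10.
Setting these equal: 9p + 1 = −14p + 10 ⇒ 23p = 9 ⇒ p = 9/23, and the value is (9)·(9/23) + 1 = 104/23.
For Firm B: with q = P(Fight), equating High's and Low's payoffs gives 14q − 4 = −9q + 10 ⇒ q = 14/23.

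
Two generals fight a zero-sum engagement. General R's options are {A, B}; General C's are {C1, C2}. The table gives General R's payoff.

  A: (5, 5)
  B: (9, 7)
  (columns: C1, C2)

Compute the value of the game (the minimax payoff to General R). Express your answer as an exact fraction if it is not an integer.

7

Row minima: A → 5, B → 7; maximin = 7.
Column maxima: C1 → 9, C2 → 7; minimax = 7.
Since maximin = minimax = 7, there is a saddle point and the value is 7.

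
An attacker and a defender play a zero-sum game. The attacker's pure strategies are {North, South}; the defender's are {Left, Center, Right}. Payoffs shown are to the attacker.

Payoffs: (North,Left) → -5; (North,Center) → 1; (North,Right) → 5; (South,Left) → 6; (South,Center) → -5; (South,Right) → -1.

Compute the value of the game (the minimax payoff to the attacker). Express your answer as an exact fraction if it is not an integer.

Row minima: North → -5, South → -5; maximin = -5.
Column maxima: Left → 6, Center → 1, Right → 5; minimax = 1.
-5 ≠ 1, so there is no saddle point; optimal play is mixed.
Right is strictly dominated by Center (it gives the attacker strictly more in every row), so the defender never plays it.
On the remaining 2×2 (North, South vs Left, Center):
Let the attacker play North with probability p. Expected payoff against Left: (-5)p + 6(1−p) = −11p + 6; against Center: 1p + (-5)(1−p) = 6p − 5.
Setting these equal: −11p + 6 = 6p − 5 ⇒ −17p = -11 ⇒ p = 11/17, and the value is (-11)·(11/17) + 6 = -19/17.
For the defender: with q = P(Left), equating North's and South's payoffs gives −6q + 1 = 11q − 5 ⇒ q = 6/17.

-19/17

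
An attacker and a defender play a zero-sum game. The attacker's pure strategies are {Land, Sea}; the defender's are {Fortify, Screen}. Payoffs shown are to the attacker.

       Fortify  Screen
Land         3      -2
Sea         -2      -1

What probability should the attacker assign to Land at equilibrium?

Row minima: Land → -2, Sea → -2; maximin = -2.
Column maxima: Fortify → 3, Screen → -1; minimax = -1.
-2 ≠ -1, so there is no saddle point; optimal play is mixed.
Let the attacker play Land with probability p. Expected payoff against Fortify: 3p + (-2)(1−p) = 5p − 2; against Screen: (-2)p + (-1)(1−p) = −p − 1.
Setting these equal: 5p − 2 = −p − 1 ⇒ 6p = 1 ⇒ p = 1/6, and the value is (5)·(1/6) − 2 = -7/6.
For the defender: with q = P(Fortify), equating Land's and Sea's payoffs gives 5q − 2 = −q − 1 ⇒ q = 1/6.

1/6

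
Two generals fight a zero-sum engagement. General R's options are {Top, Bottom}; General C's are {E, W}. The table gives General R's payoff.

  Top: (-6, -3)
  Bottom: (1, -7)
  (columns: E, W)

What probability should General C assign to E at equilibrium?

4/11

Row minima: Top → -6, Bottom → -7; maximin = -6.
Column maxima: E → 1, W → -3; minimax = -3.
-6 ≠ -3, so there is no saddle point; optimal play is mixed.
Let General R play Top with probability p. Expected payoff against E: (-6)p + 1(1−p) = −7p + 1; against W: (-3)p + (-7)(1−p) = 4p − 7.
Setting these equal: −7p + 1 = 4p − 7 ⇒ −11p = -8 ⇒ p = 8/11, and the value is (-7)·(8/11) + 1 = -45/11.
For General C: with q = P(E), equating Top's and Bottom's payoffs gives −3q − 3 = 8q − 7 ⇒ q = 4/11.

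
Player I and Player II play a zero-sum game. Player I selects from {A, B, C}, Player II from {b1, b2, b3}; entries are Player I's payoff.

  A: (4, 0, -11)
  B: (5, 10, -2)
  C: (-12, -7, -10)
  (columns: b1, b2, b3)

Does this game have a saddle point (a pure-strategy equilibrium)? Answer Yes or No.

Yes

Row minima: A → -11, B → -2, C → -12; maximin = -2.
Column maxima: b1 → 5, b2 → 10, b3 → -2; minimax = -2.
maximin = minimax = -2, so a saddle point exists.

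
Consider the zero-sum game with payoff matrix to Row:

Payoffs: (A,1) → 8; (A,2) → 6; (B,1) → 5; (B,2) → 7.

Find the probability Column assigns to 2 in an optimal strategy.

Row minima: A → 6, B → 5; maximin = 6.
Column maxima: 1 → 8, 2 → 7; minimax = 7.
6 ≠ 7, so there is no saddle point; optimal play is mixed.
Let Row play A with probability p. Expected payoff against 1: 8p + 5(1−p) = 3p + 5; against 2: 6p + 7(1−p) = −p + 7.
Setting these equal: 3p + 5 = −p + 7 ⇒ 4p = 2 ⇒ p = 1/2, and the value is (3)·(1/2) + 5 = 13/2.
For Column: with q = P(1), equating A's and B's payoffs gives 2q + 6 = −2q + 7 ⇒ q = 1/4.

3/4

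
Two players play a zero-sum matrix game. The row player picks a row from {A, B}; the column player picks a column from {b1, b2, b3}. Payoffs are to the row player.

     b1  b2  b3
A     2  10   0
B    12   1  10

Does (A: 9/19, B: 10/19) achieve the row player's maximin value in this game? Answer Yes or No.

Against b1 this mix gives (9/19)·2 + (10/19)·12 = 138/19.
Against b2 this mix gives (9/19)·10 + (10/19)·1 = 100/19.
Against b3 this mix gives (9/19)·0 + (10/19)·10 = 100/19.
All of the column player's active replies (b2, b3) yield 100/19, and no column does worse for the row player. The mix makes the column player indifferent and guarantees 100/19, so it is optimal.

Yes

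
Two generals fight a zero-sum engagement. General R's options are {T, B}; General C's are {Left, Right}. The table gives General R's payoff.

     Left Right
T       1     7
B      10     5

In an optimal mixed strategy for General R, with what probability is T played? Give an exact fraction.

5/11

Row minima: T → 1, B → 5; maximin = 5.
Column maxima: Left → 10, Right → 7; minimax = 7.
5 ≠ 7, so there is no saddle point; optimal play is mixed.
Let General R play T with probability p. Expected payoff against Left: 1p + 10(1−p) = −9p + 10; against Right: 7p + 5(1−p) = 2p + 5.
Setting these equal: −9p + 10 = 2p + 5 ⇒ −11p = -5 ⇒ p = 5/11, and the value is (-9)·(5/11) + 10 = 65/11.
For General C: with q = P(Left), equating T's and B's payoffs gives −6q + 7 = 5q + 5 ⇒ q = 2/11.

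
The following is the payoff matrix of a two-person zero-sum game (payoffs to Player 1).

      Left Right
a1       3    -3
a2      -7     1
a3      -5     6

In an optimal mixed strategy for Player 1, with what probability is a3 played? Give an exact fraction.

Row minima: a1 → -3, a2 → -7, a3 → -5; maximin = -3.
Column maxima: Left → 3, Right → 6; minimax = 3.
-3 ≠ 3, so there is no saddle point; optimal play is mixed.
a2 is strictly dominated by a3, so Player 1 never plays it.
On the remaining 2×2 (a1, a3 vs Left, Right):
Let Player 1 play a1 with probability p. Expected payoff against Left: 3p + (-5)(1−p) = 8p − 5; against Right: (-3)p + 6(1−p) = −9p + 6.
Setting these equal: 8p − 5 = −9p + 6 ⇒ 17p = 11 ⇒ p = 11/17, and the value is (8)·(11/17) − 5 = 3/17.
For Player 2: with q = P(Left), equating a1's and a3's payoffs gives 6q − 3 = −11q + 6 ⇒ q = 9/17.

6/17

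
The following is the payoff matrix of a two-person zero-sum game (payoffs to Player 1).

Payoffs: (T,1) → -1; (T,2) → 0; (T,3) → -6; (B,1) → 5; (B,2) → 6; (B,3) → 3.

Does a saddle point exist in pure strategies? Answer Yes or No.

Row minima: T → -6, B → 3; maximin = 3.
Column maxima: 1 → 5, 2 → 6, 3 → 3; minimax = 3.
maximin = minimax = 3, so a saddle point exists.

Yes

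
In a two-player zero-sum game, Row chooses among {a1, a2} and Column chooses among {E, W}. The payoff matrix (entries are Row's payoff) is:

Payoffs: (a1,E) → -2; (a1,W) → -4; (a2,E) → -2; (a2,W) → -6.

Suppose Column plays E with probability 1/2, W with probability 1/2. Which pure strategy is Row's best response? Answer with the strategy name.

a1

Expected payoff of a1: (1/2)·(-2) + (1/2)·(-4) = -3.
Expected payoff of a2: (1/2)·(-2) + (1/2)·(-6) = -4.
The largest is -3, so Row's best response is a1.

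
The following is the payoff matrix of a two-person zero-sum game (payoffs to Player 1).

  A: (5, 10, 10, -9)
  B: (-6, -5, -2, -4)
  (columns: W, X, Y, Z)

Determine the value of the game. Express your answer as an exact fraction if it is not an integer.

Row minima: A → -9, B → -6; maximin = -6.
Column maxima: W → 5, X → 10, Y → 10, Z → -4; minimax = -4.
-6 ≠ -4, so there is no saddle point; optimal play is mixed.
X is strictly dominated by W (it gives Player 1 strictly more in every row), so Player 2 never plays it.
Y is strictly dominated by W (it gives Player 1 strictly more in every row), so Player 2 never plays it.
On the remaining 2×2 (A, B vs W, Z):
Let Player 1 play A with probability p. Expected payoff against W: 5p + (-6)(1−p) = 11p − 6; against Z: (-9)p + (-4)(1−p) = −5p − 4.
Setting these equal: 11p − 6 = −5p − 4 ⇒ 16p = 2 ⇒ p = 1/8, and the value is (11)·(1/8) − 6 = -37/8.
For Player 2: with q = P(W), equating A's and B's payoffs gives 14q − 9 = −2q − 4 ⇒ q = 5/16.

-37/8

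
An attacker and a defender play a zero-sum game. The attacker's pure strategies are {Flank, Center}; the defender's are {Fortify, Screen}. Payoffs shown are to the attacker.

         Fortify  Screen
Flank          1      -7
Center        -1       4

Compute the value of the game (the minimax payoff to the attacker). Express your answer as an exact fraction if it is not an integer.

-3/13

Row minima: Flank → -7, Center → -1; maximin = -1.
Column maxima: Fortify → 1, Screen → 4; minimax = 1.
-1 ≠ 1, so there is no saddle point; optimal play is mixed.
Let the attacker play Flank with probability p. Expected payoff against Fortify: 1p + (-1)(1−p) = 2p − 1; against Screen: (-7)p + 4(1−p) = −11p + 4.
Setting these equal: 2p − 1 = −11p + 4 ⇒ 13p = 5 ⇒ p = 5/13, and the value is (2)·(5/13) − 1 = -3/13.
For the defender: with q = P(Fortify), equating Flank's and Center's payoffs gives 8q − 7 = −5q + 4 ⇒ q = 11/13.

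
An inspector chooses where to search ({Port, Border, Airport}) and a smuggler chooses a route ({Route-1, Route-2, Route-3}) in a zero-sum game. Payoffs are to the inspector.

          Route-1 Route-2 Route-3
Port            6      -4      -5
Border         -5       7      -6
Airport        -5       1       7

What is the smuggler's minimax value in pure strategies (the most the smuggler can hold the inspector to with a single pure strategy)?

6

Column maxima: Route-1 → 6, Route-2 → 7, Route-3 → 7.
The smallest of these is 6.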